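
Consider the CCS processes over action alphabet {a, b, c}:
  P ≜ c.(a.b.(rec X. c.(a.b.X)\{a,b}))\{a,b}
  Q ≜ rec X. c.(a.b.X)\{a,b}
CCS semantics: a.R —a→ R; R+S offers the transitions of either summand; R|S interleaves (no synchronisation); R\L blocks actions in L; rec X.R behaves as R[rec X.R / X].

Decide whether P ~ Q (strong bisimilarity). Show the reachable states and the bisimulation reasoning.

LTS(P): 2 reachable states
  s0 = c.(a.b.(rec X. c.(a.b.X)\{a,b}))\{a,b} → ··c··> s1
  s1 = (a.b.(rec X. c.(a.b.X)\{a,b}))\{a,b} → ·
LTS(Q): 2 reachable states
  t0 = rec X. c.(a.b.X)\{a,b} → ··c··> t1
  t1 = (a.b.(rec X. c.(a.b.X)\{a,b}))\{a,b} → ·
Partition-refinement fixed point:
  B0 = {s0, t0}
  B1 = {s1, t1}
s0 ∈ B0, t0 ∈ B0 → same block

bisimilar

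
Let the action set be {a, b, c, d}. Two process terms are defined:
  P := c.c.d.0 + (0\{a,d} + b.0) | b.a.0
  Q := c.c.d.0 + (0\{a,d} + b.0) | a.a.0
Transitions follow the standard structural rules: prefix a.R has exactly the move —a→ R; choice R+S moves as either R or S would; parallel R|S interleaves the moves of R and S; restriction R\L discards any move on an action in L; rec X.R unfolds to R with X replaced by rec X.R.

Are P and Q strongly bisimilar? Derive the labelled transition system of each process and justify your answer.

P's transition system — 9 states:
  u0 = c.c.d.0 + (0\{a,d} + b.0) | b.a.0 ⊢ ··b··> u1, ··b··> u2, ··c··> u3
  u1 = (0\{a,d} + b.0) | a.0 ⊢ ··a··> u4, ··b··> u5
  u2 = 0 | b.a.0 ⊢ ··b··> u5
  u3 = c.d.0 ⊢ ··c··> u6
  u4 = (0\{a,d} + b.0) | 0 ⊢ ··b··> u7
  u5 = 0 | a.0 ⊢ ··a··> u7
  u6 = d.0 ⊢ ··d··> u8
  u7 = 0 | 0 ⊢ stopped
  u8 = 0 ⊢ stopped
Q's transition system — 9 states:
  v0 = c.c.d.0 + (0\{a,d} + b.0) | a.a.0 ⊢ ··a··> v1, ··b··> v2, ··c··> v3
  v1 = (0\{a,d} + b.0) | a.0 ⊢ ··a··> v4, ··b··> v5
  v2 = 0 | a.a.0 ⊢ ··a··> v5
  v3 = c.d.0 ⊢ ··c··> v6
  v4 = (0\{a,d} + b.0) | 0 ⊢ ··b··> v7
  v5 = 0 | a.0 ⊢ ··a··> v7
  v6 = d.0 ⊢ ··d··> v8
  v7 = 0 | 0 ⊢ stopped
  v8 = 0 ⊢ stopped
Coarsest stable partition (strong bisimilarity classes):
  B0 = {u0}
  B1 = {u1, v1}
  B2 = {u4, v4}
  B3 = {u7, u8, v7, v8}
  B4 = {u5, v5}
  B5 = {u2}
  B6 = {u3, v3}
  B7 = {u6, v6}
  B8 = {v0}
  B9 = {v2}
u0 ∈ B0, v0 ∈ B8 → different blocks

NO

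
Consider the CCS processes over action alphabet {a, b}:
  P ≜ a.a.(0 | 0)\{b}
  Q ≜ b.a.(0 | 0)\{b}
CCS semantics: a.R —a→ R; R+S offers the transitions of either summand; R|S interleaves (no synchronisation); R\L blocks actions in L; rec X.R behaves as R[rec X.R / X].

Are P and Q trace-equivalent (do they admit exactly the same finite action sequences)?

trace-distinct — witness ⟨a⟩

P's transition system — 3 states:
  m0 = a.a.(0 | 0)\{b} :: —a→ m1
  m1 = a.(0 | 0)\{b} :: —a→ m2
  m2 = (0 | 0)\{b} :: stopped
Q's transition system — 3 states:
  n0 = b.a.(0 | 0)\{b} :: —b→ n1
  n1 = a.(0 | 0)\{b} :: —a→ n2
  n2 = (0 | 0)\{b} :: stopped
Run σ = ⟨a⟩ on P: start {m0}
  step 1 (a): {m1}
  P completes σ.
Run σ = ⟨a⟩ on Q: start {n0}
  step 1 (a): no successor for Q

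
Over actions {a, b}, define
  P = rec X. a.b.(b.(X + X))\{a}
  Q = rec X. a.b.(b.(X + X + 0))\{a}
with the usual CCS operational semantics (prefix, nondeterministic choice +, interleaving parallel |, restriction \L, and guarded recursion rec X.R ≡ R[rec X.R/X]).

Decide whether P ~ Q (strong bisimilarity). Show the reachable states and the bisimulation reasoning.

Reachable graph of P (4 states):
  s0 = rec X. a.b.(b.(X + X))\{a} :: =a=> s1
  s1 = b.(b.((rec X. a.b.(b.(X + X))\{a}) + (rec X. a.b.(b.(X + X))\{a})))\{a} :: =b=> s2
  s2 = (b.((rec X. a.b.(b.(X + X))\{a}) + (rec X. a.b.(b.(X + X))\{a})))\{a} :: =b=> s3
  s3 = ((rec X. a.b.(b.(X + X))\{a}) + (rec X. a.b.(b.(X + X))\{a}))\{a} :: stopped
Reachable graph of Q (4 states):
  t0 = rec X. a.b.(b.(X + X + 0))\{a} :: =a=> t1
  t1 = b.(b.((rec X. a.b.(b.(X + X + 0))\{a}) + (rec X. a.b.(b.(X + X + 0))\{a}) + 0))\{a} :: =b=> t2
  t2 = (b.((rec X. a.b.(b.(X + X + 0))\{a}) + (rec X. a.b.(b.(X + X + 0))\{a}) + 0))\{a} :: =b=> t3
  t3 = ((rec X. a.b.(b.(X + X + 0))\{a}) + (rec X. a.b.(b.(X + X + 0))\{a}) + 0)\{a} :: stopped
Bisimilarity quotient blocks:
  B0 = {s0, t0}
  B1 = {s1, t1}
  B2 = {s2, t2}
  B3 = {s3, t3}
s0 ∈ B0, t0 ∈ B0 → same block

YES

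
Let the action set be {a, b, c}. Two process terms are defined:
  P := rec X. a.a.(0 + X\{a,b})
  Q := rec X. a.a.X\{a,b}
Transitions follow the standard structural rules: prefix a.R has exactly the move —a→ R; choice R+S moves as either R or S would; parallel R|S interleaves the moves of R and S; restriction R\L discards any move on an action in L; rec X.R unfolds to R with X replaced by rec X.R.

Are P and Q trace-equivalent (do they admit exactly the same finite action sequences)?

traces(P) = traces(Q)

P's transition system — 3 states:
  m0 = rec X. a.a.(0 + X\{a,b}) has moves ··a··> m1
  m1 = a.(0 + (rec X. a.a.(0 + X\{a,b}))\{a,b}) has moves ··a··> m2
  m2 = 0 + (rec X. a.a.(0 + X\{a,b}))\{a,b} has moves (no moves)
Q's transition system — 3 states:
  n0 = rec X. a.a.X\{a,b} has moves ··a··> n1
  n1 = a.(rec X. a.a.X\{a,b})\{a,b} has moves ··a··> n2
  n2 = (rec X. a.a.X\{a,b})\{a,b} has moves (no moves)
Partition-refinement fixed point:
  B0 = {m0, n0}
  B1 = {m1, n1}
  B2 = {m2, n2}
m0 ∈ B0, n0 ∈ B0 → same block
Bisimilar ⇒ trace-equivalent.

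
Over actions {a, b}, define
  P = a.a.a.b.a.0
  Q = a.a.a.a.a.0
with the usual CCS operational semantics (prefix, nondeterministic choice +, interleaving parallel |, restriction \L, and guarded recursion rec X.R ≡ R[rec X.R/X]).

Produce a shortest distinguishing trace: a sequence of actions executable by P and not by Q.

aaab

P's transition system — 6 states:
  p0 = a.a.a.b.a.0 | ··a··> p1
  p1 = a.a.b.a.0 | ··a··> p2
  p2 = a.b.a.0 | ··a··> p3
  p3 = b.a.0 | ··b··> p4
  p4 = a.0 | ··a··> p5
  p5 = 0 | deadlocked
Q's transition system — 6 states:
  q0 = a.a.a.a.a.0 | ··a··> q1
  q1 = a.a.a.a.0 | ··a··> q2
  q2 = a.a.a.0 | ··a··> q3
  q3 = a.a.0 | ··a··> q4
  q4 = a.0 | ··a··> q5
  q5 = 0 | deadlocked
Trace ⟨aaab⟩ through P, begin at {p0}:
  [1] a ⇒ {p1}
  [2] a ⇒ {p2}
  [3] a ⇒ {p3}
  [4] b ⇒ {p4}
  ✓ P
Trace ⟨aaab⟩ through Q, begin at {q0}:
  [1] a ⇒ {q1}
  [2] a ⇒ {q2}
  [3] a ⇒ {q3}
  [4] b ⇒ ∅ (Q stuck)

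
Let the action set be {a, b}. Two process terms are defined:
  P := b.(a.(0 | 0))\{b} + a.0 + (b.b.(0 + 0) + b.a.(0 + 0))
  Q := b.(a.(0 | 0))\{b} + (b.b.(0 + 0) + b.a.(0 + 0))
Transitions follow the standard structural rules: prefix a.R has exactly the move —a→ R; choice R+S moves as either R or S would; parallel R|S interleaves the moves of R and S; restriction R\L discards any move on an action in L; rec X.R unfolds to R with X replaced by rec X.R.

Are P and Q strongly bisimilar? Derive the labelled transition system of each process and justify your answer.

P's transition system — 7 states:
  m0 = b.(a.(0 | 0))\{b} + a.0 + (b.b.(0 + 0) + b.a.(0 + 0)) ⊢ —a→ m1, —b→ m2, —b→ m3, —b→ m4
  m1 = 0 ⊢ (no moves)
  m2 = (a.(0 | 0))\{b} ⊢ —a→ m5
  m3 = a.(0 + 0) ⊢ —a→ m6
  m4 = b.(0 + 0) ⊢ —b→ m6
  m5 = (0 | 0)\{b} ⊢ (no moves)
  m6 = 0 + 0 ⊢ (no moves)
Q's transition system — 6 states:
  n0 = b.(a.(0 | 0))\{b} + (b.b.(0 + 0) + b.a.(0 + 0)) ⊢ —b→ n1, —b→ n2, —b→ n3
  n1 = (a.(0 | 0))\{b} ⊢ —a→ n4
  n2 = a.(0 + 0) ⊢ —a→ n5
  n3 = b.(0 + 0) ⊢ —b→ n5
  n4 = (0 | 0)\{b} ⊢ (no moves)
  n5 = 0 + 0 ⊢ (no moves)
Coarsest stable partition (strong bisimilarity classes):
  B0 = {m0}
  B1 = {m2, m3, n1, n2}
  B2 = {m1, m5, m6, n4, n5}
  B3 = {m4, n3}
  B4 = {n0}
m0 ∈ B0, n0 ∈ B4 → different blocks

P ≁ Q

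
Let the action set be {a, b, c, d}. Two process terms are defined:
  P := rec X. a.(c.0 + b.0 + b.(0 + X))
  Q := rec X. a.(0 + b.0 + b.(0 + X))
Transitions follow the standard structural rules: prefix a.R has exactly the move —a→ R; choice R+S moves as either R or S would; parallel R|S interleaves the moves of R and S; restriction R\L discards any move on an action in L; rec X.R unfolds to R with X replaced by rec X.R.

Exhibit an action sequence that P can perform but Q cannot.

LTS(P): 4 reachable states
  s0 = rec X. a.(c.0 + b.0 + b.(0 + X)) ⊢ —a→ s1
  s1 = c.0 + b.0 + b.(0 + (rec X. a.(c.0 + b.0 + b.(0 + X)))) ⊢ —b→ s2, —b→ s3, —c→ s2
  s2 = 0 ⊢ ∅
  s3 = 0 + (rec X. a.(c.0 + b.0 + b.(0 + X))) ⊢ —a→ s1
LTS(Q): 4 reachable states
  t0 = rec X. a.(0 + b.0 + b.(0 + X)) ⊢ —a→ t1
  t1 = 0 + b.0 + b.(0 + (rec X. a.(0 + b.0 + b.(0 + X)))) ⊢ —b→ t2, —b→ t3
  t2 = 0 ⊢ ∅
  t3 = 0 + (rec X. a.(0 + b.0 + b.(0 + X))) ⊢ —a→ t1
Executing ac from P (initial set {s0}):
  after a @ step 1: {s1}
  after c @ step 2: {s2}
  P completes σ.
Executing ac from Q (initial set {t0}):
  after a @ step 1: {t1}
  after c @ step 2: no successor for Q

ac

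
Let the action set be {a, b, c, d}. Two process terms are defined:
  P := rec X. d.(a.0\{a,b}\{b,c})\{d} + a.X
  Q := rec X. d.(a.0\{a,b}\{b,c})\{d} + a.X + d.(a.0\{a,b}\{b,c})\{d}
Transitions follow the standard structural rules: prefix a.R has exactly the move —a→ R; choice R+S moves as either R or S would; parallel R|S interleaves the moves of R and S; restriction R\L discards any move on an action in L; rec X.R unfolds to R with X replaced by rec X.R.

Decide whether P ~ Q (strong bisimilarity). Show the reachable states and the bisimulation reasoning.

LTS(P): 3 reachable states
  m0 = rec X. d.(a.0\{a,b}\{b,c})\{d} + a.X | —a→ m0, —d→ m1
  m1 = (a.0\{a,b}\{b,c})\{d} | —a→ m2
  m2 = 0\{a,b}\{b,c}\{d} | ·
LTS(Q): 3 reachable states
  n0 = rec X. d.(a.0\{a,b}\{b,c})\{d} + a.X + d.(a.0\{a,b}\{b,c})\{d} | —a→ n0, —d→ n1
  n1 = (a.0\{a,b}\{b,c})\{d} | —a→ n2
  n2 = 0\{a,b}\{b,c}\{d} | ·
Bisimilarity quotient blocks:
  B0 = {m0, n0}
  B1 = {m1, n1}
  B2 = {m2, n2}
m0 ∈ B0, n0 ∈ B0 → same block

YES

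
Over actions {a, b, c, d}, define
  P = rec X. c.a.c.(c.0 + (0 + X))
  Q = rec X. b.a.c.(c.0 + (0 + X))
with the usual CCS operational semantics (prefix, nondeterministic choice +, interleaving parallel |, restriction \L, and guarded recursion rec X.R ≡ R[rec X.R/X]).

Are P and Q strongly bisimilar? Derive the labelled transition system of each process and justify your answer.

LTS(P): 5 reachable states
  m0 = rec X. c.a.c.(c.0 + (0 + X)) → —c→ m1
  m1 = a.c.(c.0 + (0 + (rec X. c.a.c.(c.0 + (0 + X))))) → —a→ m2
  m2 = c.(c.0 + (0 + (rec X. c.a.c.(c.0 + (0 + X))))) → —c→ m3
  m3 = c.0 + (0 + (rec X. c.a.c.(c.0 + (0 + X)))) → —c→ m1, —c→ m4
  m4 = 0 → (no moves)
LTS(Q): 5 reachable states
  n0 = rec X. b.a.c.(c.0 + (0 + X)) → —b→ n1
  n1 = a.c.(c.0 + (0 + (rec X. b.a.c.(c.0 + (0 + X))))) → —a→ n2
  n2 = c.(c.0 + (0 + (rec X. b.a.c.(c.0 + (0 + X))))) → —c→ n3
  n3 = c.0 + (0 + (rec X. b.a.c.(c.0 + (0 + X)))) → —b→ n1, —c→ n4
  n4 = 0 → (no moves)
Partition-refinement fixed point:
  B0 = {m0}
  B1 = {m1}
  B2 = {m2}
  B3 = {m3}
  B4 = {m4, n4}
  B5 = {n0}
  B6 = {n1}
  B7 = {n2}
  B8 = {n3}
m0 ∈ B0, n0 ∈ B5 → different blocks

NO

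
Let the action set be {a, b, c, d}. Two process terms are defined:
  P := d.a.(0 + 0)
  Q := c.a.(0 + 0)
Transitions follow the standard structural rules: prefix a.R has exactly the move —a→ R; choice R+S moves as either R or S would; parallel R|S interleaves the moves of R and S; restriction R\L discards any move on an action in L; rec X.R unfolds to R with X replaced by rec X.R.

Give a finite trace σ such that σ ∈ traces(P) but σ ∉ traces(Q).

d

Reachable graph of P (3 states):
  u0 = d.a.(0 + 0) ⊢ —d→ u1
  u1 = a.(0 + 0) ⊢ —a→ u2
  u2 = 0 + 0 ⊢ ·
Reachable graph of Q (3 states):
  v0 = c.a.(0 + 0) ⊢ —c→ v1
  v1 = a.(0 + 0) ⊢ —a→ v2
  v2 = 0 + 0 ⊢ ·
Executing d from P (initial set {u0}):
  after d @ step 1: {u1}
  P completes σ.
Executing d from Q (initial set {v0}):
  after d @ step 1: no successor for Q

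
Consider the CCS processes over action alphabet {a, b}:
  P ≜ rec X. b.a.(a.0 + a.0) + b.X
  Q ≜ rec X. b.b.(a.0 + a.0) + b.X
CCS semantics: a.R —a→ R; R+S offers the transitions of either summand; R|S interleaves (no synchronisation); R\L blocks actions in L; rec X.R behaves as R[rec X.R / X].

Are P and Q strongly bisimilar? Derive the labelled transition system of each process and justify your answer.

NO

LTS(P): 4 reachable states
  u0 = rec X. b.a.(a.0 + a.0) + b.X has moves —b→ u0, —b→ u1
  u1 = a.(a.0 + a.0) has moves —a→ u2
  u2 = a.0 + a.0 has moves —a→ u3
  u3 = 0 has moves (no moves)
LTS(Q): 4 reachable states
  v0 = rec X. b.b.(a.0 + a.0) + b.X has moves —b→ v0, —b→ v1
  v1 = b.(a.0 + a.0) has moves —b→ v2
  v2 = a.0 + a.0 has moves —a→ v3
  v3 = 0 has moves (no moves)
Coarsest stable partition (strong bisimilarity classes):
  B0 = {u0}
  B1 = {u1}
  B2 = {u2, v2}
  B3 = {u3, v3}
  B4 = {v0}
  B5 = {v1}
u0 ∈ B0, v0 ∈ B4 → different blocks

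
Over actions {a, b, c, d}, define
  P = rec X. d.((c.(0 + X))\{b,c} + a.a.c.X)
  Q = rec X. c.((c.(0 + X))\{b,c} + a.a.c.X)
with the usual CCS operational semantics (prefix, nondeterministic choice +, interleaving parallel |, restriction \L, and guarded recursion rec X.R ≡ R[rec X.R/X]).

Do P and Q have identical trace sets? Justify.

P's transition system — 4 states:
  s0 = rec X. d.((c.(0 + X))\{b,c} + a.a.c.X) has moves -d-> s1
  s1 = (c.(0 + (rec X. d.((c.(0 + X))\{b,c} + a.a.c.X))))\{b,c} + a.a.c.(rec X. d.((c.(0 + X))\{b,c} + a.a.c.X)) has moves -a-> s2
  s2 = a.c.(rec X. d.((c.(0 + X))\{b,c} + a.a.c.X)) has moves -a-> s3
  s3 = c.(rec X. d.((c.(0 + X))\{b,c} + a.a.c.X)) has moves -c-> s0
Q's transition system — 4 states:
  t0 = rec X. c.((c.(0 + X))\{b,c} + a.a.c.X) has moves -c-> t1
  t1 = (c.(0 + (rec X. c.((c.(0 + X))\{b,c} + a.a.c.X))))\{b,c} + a.a.c.(rec X. c.((c.(0 + X))\{b,c} + a.a.c.X)) has moves -a-> t2
  t2 = a.c.(rec X. c.((c.(0 + X))\{b,c} + a.a.c.X)) has moves -a-> t3
  t3 = c.(rec X. c.((c.(0 + X))\{b,c} + a.a.c.X)) has moves -c-> t0
Trace ⟨d⟩ through P, begin at {s0}:
  [1] d ⇒ {s1}
  P completes σ.
Trace ⟨d⟩ through Q, begin at {t0}:
  [1] d ⇒ no successor for Q

trace-distinct — witness ⟨d⟩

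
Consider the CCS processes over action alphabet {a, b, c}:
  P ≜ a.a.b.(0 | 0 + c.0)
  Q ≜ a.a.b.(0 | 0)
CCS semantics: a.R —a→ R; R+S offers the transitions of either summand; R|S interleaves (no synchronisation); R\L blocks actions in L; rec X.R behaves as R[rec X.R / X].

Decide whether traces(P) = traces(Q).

trace-distinct — witness ⟨aabc⟩

P's transition system — 5 states:
  s0 = a.a.b.(0 | 0 + c.0) has moves —a→ s1
  s1 = a.b.(0 | 0 + c.0) has moves —a→ s2
  s2 = b.(0 | 0 + c.0) has moves —b→ s3
  s3 = 0 | 0 + c.0 has moves —c→ s4
  s4 = 0 has moves ·
Q's transition system — 4 states:
  t0 = a.a.b.(0 | 0) has moves —a→ t1
  t1 = a.b.(0 | 0) has moves —a→ t2
  t2 = b.(0 | 0) has moves —b→ t3
  t3 = 0 | 0 has moves ·
Executing aabc from P (initial set {s0}):
  [1] a ⇒ {s1}
  [2] a ⇒ {s2}
  [3] b ⇒ {s3}
  [4] c ⇒ {s4}
  P completes σ.
Executing aabc from Q (initial set {t0}):
  [1] a ⇒ {t1}
  [2] a ⇒ {t2}
  [3] b ⇒ {t3}
  [4] c ⇒ ∅ (Q stuck)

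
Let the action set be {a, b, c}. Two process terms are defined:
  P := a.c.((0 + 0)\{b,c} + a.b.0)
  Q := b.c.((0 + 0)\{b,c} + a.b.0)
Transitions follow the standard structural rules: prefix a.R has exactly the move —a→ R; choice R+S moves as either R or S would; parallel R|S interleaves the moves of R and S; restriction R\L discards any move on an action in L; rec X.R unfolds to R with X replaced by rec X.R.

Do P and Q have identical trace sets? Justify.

P's transition system — 5 states:
  u0 = a.c.((0 + 0)\{b,c} + a.b.0) ⊢ —a→ u1
  u1 = c.((0 + 0)\{b,c} + a.b.0) ⊢ —c→ u2
  u2 = (0 + 0)\{b,c} + a.b.0 ⊢ —a→ u3
  u3 = b.0 ⊢ —b→ u4
  u4 = 0 ⊢ (no moves)
Q's transition system — 5 states:
  v0 = b.c.((0 + 0)\{b,c} + a.b.0) ⊢ —b→ v1
  v1 = c.((0 + 0)\{b,c} + a.b.0) ⊢ —c→ v2
  v2 = (0 + 0)\{b,c} + a.b.0 ⊢ —a→ v3
  v3 = b.0 ⊢ —b→ v4
  v4 = 0 ⊢ (no moves)
Executing a from P (initial set {u0}):
  [1] a ⇒ {u1}
  ✓ P
Executing a from Q (initial set {v0}):
  [1] a ⇒ ∅ (Q stuck)

traces(P) ≠ traces(Q) — witness ⟨a⟩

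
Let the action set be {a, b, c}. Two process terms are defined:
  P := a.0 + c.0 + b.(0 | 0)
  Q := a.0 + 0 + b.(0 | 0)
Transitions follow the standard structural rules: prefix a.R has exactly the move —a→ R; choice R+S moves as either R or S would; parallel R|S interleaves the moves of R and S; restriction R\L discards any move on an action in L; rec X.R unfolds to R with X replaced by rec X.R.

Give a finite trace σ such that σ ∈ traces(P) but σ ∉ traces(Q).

c

LTS(P): 3 reachable states
  s0 = a.0 + c.0 + b.(0 | 0) has moves ··a··> s1, ··b··> s2, ··c··> s1
  s1 = 0 has moves (no moves)
  s2 = 0 | 0 has moves (no moves)
LTS(Q): 3 reachable states
  t0 = a.0 + 0 + b.(0 | 0) has moves ··a··> t1, ··b··> t2
  t1 = 0 has moves (no moves)
  t2 = 0 | 0 has moves (no moves)
Trace ⟨c⟩ through P, begin at {s0}:
  [1] c ⇒ {s1}
  — P admits the full trace.
Trace ⟨c⟩ through Q, begin at {t0}:
  [1] c ⇒ ∅  — Q cannot continue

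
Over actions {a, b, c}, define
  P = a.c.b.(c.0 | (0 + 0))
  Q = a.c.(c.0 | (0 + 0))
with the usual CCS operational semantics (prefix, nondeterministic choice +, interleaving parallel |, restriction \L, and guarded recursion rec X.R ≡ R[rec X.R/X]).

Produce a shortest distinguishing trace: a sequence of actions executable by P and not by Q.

acb

Reachable graph of P (5 states):
  u0 = a.c.b.(c.0 | (0 + 0)) | -a-> u1
  u1 = c.b.(c.0 | (0 + 0)) | -c-> u2
  u2 = b.(c.0 | (0 + 0)) | -b-> u3
  u3 = c.0 | (0 + 0) | -c-> u4
  u4 = 0 | (0 + 0) | deadlocked
Reachable graph of Q (4 states):
  v0 = a.c.(c.0 | (0 + 0)) | -a-> v1
  v1 = c.(c.0 | (0 + 0)) | -c-> v2
  v2 = c.0 | (0 + 0) | -c-> v3
  v3 = 0 | (0 + 0) | deadlocked
Executing acb from P (initial set {u0}):
  [1] a ⇒ {u1}
  [2] c ⇒ {u2}
  [3] b ⇒ {u3}
  ✓ P
Executing acb from Q (initial set {v0}):
  [1] a ⇒ {v1}
  [2] c ⇒ {v2}
  [3] b ⇒ ∅  — Q cannot continue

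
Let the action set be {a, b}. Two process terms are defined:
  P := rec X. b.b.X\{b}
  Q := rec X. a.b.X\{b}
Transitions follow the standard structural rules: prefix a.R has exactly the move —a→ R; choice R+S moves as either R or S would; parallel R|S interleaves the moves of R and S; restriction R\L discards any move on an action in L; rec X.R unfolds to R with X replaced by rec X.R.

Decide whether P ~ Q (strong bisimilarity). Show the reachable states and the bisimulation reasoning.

Reachable graph of P (3 states):
  s0 = rec X. b.b.X\{b} ⊢ —b→ s1
  s1 = b.(rec X. b.b.X\{b})\{b} ⊢ —b→ s2
  s2 = (rec X. b.b.X\{b})\{b} ⊢ (no moves)
Reachable graph of Q (4 states):
  t0 = rec X. a.b.X\{b} ⊢ —a→ t1
  t1 = b.(rec X. a.b.X\{b})\{b} ⊢ —b→ t2
  t2 = (rec X. a.b.X\{b})\{b} ⊢ —a→ t3
  t3 = (b.(rec X. a.b.X\{b})\{b})\{b} ⊢ (no moves)
Bisimilarity quotient blocks:
  B0 = {s0}
  B1 = {s1}
  B2 = {s2, t3}
  B3 = {t0}
  B4 = {t1}
  B5 = {t2}
s0 ∈ B0, t0 ∈ B3 → different blocks

not bisimilar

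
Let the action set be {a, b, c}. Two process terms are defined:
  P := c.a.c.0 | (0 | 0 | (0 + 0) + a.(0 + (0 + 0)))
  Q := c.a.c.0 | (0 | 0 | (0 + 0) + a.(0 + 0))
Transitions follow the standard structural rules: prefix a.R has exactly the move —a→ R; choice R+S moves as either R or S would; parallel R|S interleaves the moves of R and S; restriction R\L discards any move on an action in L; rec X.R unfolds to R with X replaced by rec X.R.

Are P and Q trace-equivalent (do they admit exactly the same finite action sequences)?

LTS(P): 8 reachable states
  s0 = c.a.c.0 | (0 | 0 | (0 + 0) + a.(0 + (0 + 0))) :: —a→ s1, —c→ s2
  s1 = c.a.c.0 | (0 + (0 + 0)) :: —c→ s3
  s2 = a.c.0 | (0 | 0 | (0 + 0) + a.(0 + (0 + 0))) :: —a→ s3, —a→ s4
  s3 = a.c.0 | (0 + (0 + 0)) :: —a→ s5
  s4 = c.0 | (0 | 0 | (0 + 0) + a.(0 + (0 + 0))) :: —a→ s5, —c→ s6
  s5 = c.0 | (0 + (0 + 0)) :: —c→ s7
  s6 = 0 | (0 | 0 | (0 + 0) + a.(0 + (0 + 0))) :: —a→ s7
  s7 = 0 | (0 + (0 + 0)) :: deadlocked
LTS(Q): 8 reachable states
  t0 = c.a.c.0 | (0 | 0 | (0 + 0) + a.(0 + 0)) :: —a→ t1, —c→ t2
  t1 = c.a.c.0 | (0 + 0) :: —c→ t3
  t2 = a.c.0 | (0 | 0 | (0 + 0) + a.(0 + 0)) :: —a→ t3, —a→ t4
  t3 = a.c.0 | (0 + 0) :: —a→ t5
  t4 = c.0 | (0 | 0 | (0 + 0) + a.(0 + 0)) :: —a→ t5, —c→ t6
  t5 = c.0 | (0 + 0) :: —c→ t7
  t6 = 0 | (0 | 0 | (0 + 0) + a.(0 + 0)) :: —a→ t7
  t7 = 0 | (0 + 0) :: deadlocked
Bisimilarity quotient blocks:
  B0 = {s0, t0}
  B1 = {s2, t2}
  B2 = {s3, t3}
  B3 = {s5, t5}
  B4 = {s7, t7}
  B5 = {s4, t4}
  B6 = {s6, t6}
  B7 = {s1, t1}
s0 ∈ B0, t0 ∈ B0 → same block
Bisimilar ⇒ trace-equivalent.

traces(P) = traces(Q)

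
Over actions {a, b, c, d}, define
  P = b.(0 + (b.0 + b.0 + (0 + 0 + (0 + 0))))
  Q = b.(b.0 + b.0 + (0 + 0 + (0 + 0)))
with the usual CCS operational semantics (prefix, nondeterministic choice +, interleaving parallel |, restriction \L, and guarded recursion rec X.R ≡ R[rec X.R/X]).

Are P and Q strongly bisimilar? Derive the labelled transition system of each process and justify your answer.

LTS(P): 3 reachable states
  u0 = b.(0 + (b.0 + b.0 + (0 + 0 + (0 + 0)))) → -b-> u1
  u1 = 0 + (b.0 + b.0 + (0 + 0 + (0 + 0))) → -b-> u2
  u2 = 0 → deadlocked
LTS(Q): 3 reachable states
  v0 = b.(b.0 + b.0 + (0 + 0 + (0 + 0))) → -b-> v1
  v1 = b.0 + b.0 + (0 + 0 + (0 + 0)) → -b-> v2
  v2 = 0 → deadlocked
Coarsest stable partition (strong bisimilarity classes):
  B0 = {u0, v0}
  B1 = {u1, v1}
  B2 = {u2, v2}
u0 ∈ B0, v0 ∈ B0 → same block

bisimilar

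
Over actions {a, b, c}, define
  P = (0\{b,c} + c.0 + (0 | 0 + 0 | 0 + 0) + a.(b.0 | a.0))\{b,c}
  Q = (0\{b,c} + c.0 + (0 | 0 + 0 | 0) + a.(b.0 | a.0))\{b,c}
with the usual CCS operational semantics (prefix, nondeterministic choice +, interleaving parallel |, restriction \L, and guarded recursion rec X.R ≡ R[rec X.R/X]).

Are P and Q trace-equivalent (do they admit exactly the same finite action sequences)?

traces(P) = traces(Q)

P's transition system — 3 states:
  p0 = (0\{b,c} + c.0 + (0 | 0 + 0 | 0 + 0) + a.(b.0 | a.0))\{b,c} ⊢ -a-> p1
  p1 = (b.0 | a.0)\{b,c} ⊢ -a-> p2
  p2 = (b.0 | 0)\{b,c} ⊢ ·
Q's transition system — 3 states:
  q0 = (0\{b,c} + c.0 + (0 | 0 + 0 | 0) + a.(b.0 | a.0))\{b,c} ⊢ -a-> q1
  q1 = (b.0 | a.0)\{b,c} ⊢ -a-> q2
  q2 = (b.0 | 0)\{b,c} ⊢ ·
Coarsest stable partition (strong bisimilarity classes):
  B0 = {p0, q0}
  B1 = {p1, q1}
  B2 = {p2, q2}
p0 ∈ B0, q0 ∈ B0 → same block
Bisimilar ⇒ trace-equivalent.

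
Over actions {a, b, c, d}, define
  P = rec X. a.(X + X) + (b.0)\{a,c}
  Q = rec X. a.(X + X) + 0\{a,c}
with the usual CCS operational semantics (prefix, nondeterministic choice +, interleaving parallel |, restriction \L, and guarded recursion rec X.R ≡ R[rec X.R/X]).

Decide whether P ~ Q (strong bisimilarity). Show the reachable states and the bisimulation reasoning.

NO

LTS(P): 3 reachable states
  s0 = rec X. a.(X + X) + (b.0)\{a,c} → =a=> s1, =b=> s2
  s1 = (rec X. a.(X + X) + (b.0)\{a,c}) + (rec X. a.(X + X) + (b.0)\{a,c}) → =a=> s1, =b=> s2
  s2 = 0\{a,c} → ·
LTS(Q): 2 reachable states
  t0 = rec X. a.(X + X) + 0\{a,c} → =a=> t1
  t1 = (rec X. a.(X + X) + 0\{a,c}) + (rec X. a.(X + X) + 0\{a,c}) → =a=> t1
Partition-refinement fixed point:
  B0 = {s0, s1}
  B1 = {s2}
  B2 = {t0, t1}
s0 ∈ B0, t0 ∈ B2 → different blocks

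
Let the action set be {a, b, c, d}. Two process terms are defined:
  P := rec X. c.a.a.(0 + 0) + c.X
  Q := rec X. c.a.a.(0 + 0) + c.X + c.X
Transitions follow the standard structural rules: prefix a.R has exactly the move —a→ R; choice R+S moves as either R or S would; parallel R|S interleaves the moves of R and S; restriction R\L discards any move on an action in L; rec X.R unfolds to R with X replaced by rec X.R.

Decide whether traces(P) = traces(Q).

Reachable graph of P (4 states):
  s0 = rec X. c.a.a.(0 + 0) + c.X ⊢ —c→ s0, —c→ s1
  s1 = a.a.(0 + 0) ⊢ —a→ s2
  s2 = a.(0 + 0) ⊢ —a→ s3
  s3 = 0 + 0 ⊢ ∅
Reachable graph of Q (4 states):
  t0 = rec X. c.a.a.(0 + 0) + c.X + c.X ⊢ —c→ t0, —c→ t1
  t1 = a.a.(0 + 0) ⊢ —a→ t2
  t2 = a.(0 + 0) ⊢ —a→ t3
  t3 = 0 + 0 ⊢ ∅
Coarsest stable partition (strong bisimilarity classes):
  B0 = {s0, t0}
  B1 = {s1, t1}
  B2 = {s2, t2}
  B3 = {s3, t3}
s0 ∈ B0, t0 ∈ B0 → same block
Bisimilar ⇒ trace-equivalent.

YES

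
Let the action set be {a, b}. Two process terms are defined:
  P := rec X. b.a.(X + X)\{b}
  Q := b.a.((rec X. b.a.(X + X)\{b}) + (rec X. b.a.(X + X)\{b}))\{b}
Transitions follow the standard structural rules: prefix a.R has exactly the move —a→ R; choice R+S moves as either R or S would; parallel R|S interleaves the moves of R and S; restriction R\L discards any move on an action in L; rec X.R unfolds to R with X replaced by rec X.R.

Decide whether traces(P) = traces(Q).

trace-equivalent

LTS(P): 3 reachable states
  m0 = rec X. b.a.(X + X)\{b} :: —b→ m1
  m1 = a.((rec X. b.a.(X + X)\{b}) + (rec X. b.a.(X + X)\{b}))\{b} :: —a→ m2
  m2 = ((rec X. b.a.(X + X)\{b}) + (rec X. b.a.(X + X)\{b}))\{b} :: stopped
LTS(Q): 3 reachable states
  n0 = b.a.((rec X. b.a.(X + X)\{b}) + (rec X. b.a.(X + X)\{b}))\{b} :: —b→ n1
  n1 = a.((rec X. b.a.(X + X)\{b}) + (rec X. b.a.(X + X)\{b}))\{b} :: —a→ n2
  n2 = ((rec X. b.a.(X + X)\{b}) + (rec X. b.a.(X + X)\{b}))\{b} :: stopped
Coarsest stable partition (strong bisimilarity classes):
  B0 = {m0, n0}
  B1 = {m1, n1}
  B2 = {m2, n2}
m0 ∈ B0, n0 ∈ B0 → same block
Bisimilar ⇒ trace-equivalent.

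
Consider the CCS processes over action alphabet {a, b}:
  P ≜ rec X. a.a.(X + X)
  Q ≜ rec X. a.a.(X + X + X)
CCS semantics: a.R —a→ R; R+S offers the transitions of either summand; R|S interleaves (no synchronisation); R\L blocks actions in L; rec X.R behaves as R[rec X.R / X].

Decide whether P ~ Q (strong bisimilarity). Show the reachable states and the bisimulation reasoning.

Reachable graph of P (3 states):
  m0 = rec X. a.a.(X + X) | -a-> m1
  m1 = a.((rec X. a.a.(X + X)) + (rec X. a.a.(X + X))) | -a-> m2
  m2 = (rec X. a.a.(X + X)) + (rec X. a.a.(X + X)) | -a-> m1
Reachable graph of Q (3 states):
  n0 = rec X. a.a.(X + X + X) | -a-> n1
  n1 = a.((rec X. a.a.(X + X + X)) + (rec X. a.a.(X + X + X)) + (rec X. a.a.(X + X + X))) | -a-> n2
  n2 = (rec X. a.a.(X + X + X)) + (rec X. a.a.(X + X + X)) + (rec X. a.a.(X + X + X)) | -a-> n1
Partition-refinement fixed point:
  B0 = {m0, m1, m2, n0, n1, n2}
m0 ∈ B0, n0 ∈ B0 → same block

P ~ Q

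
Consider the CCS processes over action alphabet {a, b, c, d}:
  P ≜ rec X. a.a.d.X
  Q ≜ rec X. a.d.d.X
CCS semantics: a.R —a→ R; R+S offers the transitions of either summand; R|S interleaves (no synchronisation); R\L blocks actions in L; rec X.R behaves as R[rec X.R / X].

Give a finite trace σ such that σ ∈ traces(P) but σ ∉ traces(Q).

LTS(P): 3 reachable states
  p0 = rec X. a.a.d.X :: ··a··> p1
  p1 = a.d.(rec X. a.a.d.X) :: ··a··> p2
  p2 = d.(rec X. a.a.d.X) :: ··d··> p0
LTS(Q): 3 reachable states
  q0 = rec X. a.d.d.X :: ··a··> q1
  q1 = d.d.(rec X. a.d.d.X) :: ··d··> q2
  q2 = d.(rec X. a.d.d.X) :: ··d··> q0
Run σ = ⟨aa⟩ on P: start {p0}
  after a @ step 1: {p1}
  after a @ step 2: {p2}
  ✓ P
Run σ = ⟨aa⟩ on Q: start {q0}
  after a @ step 1: {q1}
  after a @ step 2: ∅  — Q cannot continue

aa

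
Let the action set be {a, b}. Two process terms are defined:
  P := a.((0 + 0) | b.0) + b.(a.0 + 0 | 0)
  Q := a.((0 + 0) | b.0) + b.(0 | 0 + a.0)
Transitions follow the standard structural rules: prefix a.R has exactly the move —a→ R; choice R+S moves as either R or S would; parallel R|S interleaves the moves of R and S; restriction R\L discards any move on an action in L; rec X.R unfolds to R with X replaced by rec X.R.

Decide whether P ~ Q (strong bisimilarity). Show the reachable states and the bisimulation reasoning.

P's transition system — 5 states:
  p0 = a.((0 + 0) | b.0) + b.(a.0 + 0 | 0) → --a--▸ p1, --b--▸ p2
  p1 = (0 + 0) | b.0 → --b--▸ p3
  p2 = a.0 + 0 | 0 → --a--▸ p4
  p3 = (0 + 0) | 0 → ∅
  p4 = 0 → ∅
Q's transition system — 5 states:
  q0 = a.((0 + 0) | b.0) + b.(0 | 0 + a.0) → --a--▸ q1, --b--▸ q2
  q1 = (0 + 0) | b.0 → --b--▸ q3
  q2 = 0 | 0 + a.0 → --a--▸ q4
  q3 = (0 + 0) | 0 → ∅
  q4 = 0 → ∅
Bisimilarity quotient blocks:
  B0 = {p0, q0}
  B1 = {p1, q1}
  B2 = {p3, p4, q3, q4}
  B3 = {p2, q2}
p0 ∈ B0, q0 ∈ B0 → same block

P ~ Q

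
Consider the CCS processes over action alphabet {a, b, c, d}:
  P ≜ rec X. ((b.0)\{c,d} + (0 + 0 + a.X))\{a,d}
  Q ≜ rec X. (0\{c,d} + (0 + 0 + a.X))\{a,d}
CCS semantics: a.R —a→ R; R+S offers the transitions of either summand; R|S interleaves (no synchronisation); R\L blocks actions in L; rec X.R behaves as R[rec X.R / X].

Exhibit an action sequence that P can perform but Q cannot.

Reachable graph of P (2 states):
  m0 = rec X. ((b.0)\{c,d} + (0 + 0 + a.X))\{a,d} ⊢ =b=> m1
  m1 = 0\{c,d}\{a,d} ⊢ stopped
Reachable graph of Q (1 states):
  n0 = rec X. (0\{c,d} + (0 + 0 + a.X))\{a,d} ⊢ stopped
Run σ = ⟨b⟩ on P: start {m0}
  after b @ step 1: {m1}
  P completes σ.
Run σ = ⟨b⟩ on Q: start {n0}
  after b @ step 1: ∅ (Q stuck)

b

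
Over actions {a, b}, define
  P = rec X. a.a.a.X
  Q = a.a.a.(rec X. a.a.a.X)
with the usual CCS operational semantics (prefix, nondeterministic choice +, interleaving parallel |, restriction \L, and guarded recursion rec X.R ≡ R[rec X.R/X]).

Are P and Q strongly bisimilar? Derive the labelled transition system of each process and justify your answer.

Reachable graph of P (3 states):
  u0 = rec X. a.a.a.X | -a-> u1
  u1 = a.a.(rec X. a.a.a.X) | -a-> u2
  u2 = a.(rec X. a.a.a.X) | -a-> u0
Reachable graph of Q (4 states):
  v0 = a.a.a.(rec X. a.a.a.X) | -a-> v1
  v1 = a.a.(rec X. a.a.a.X) | -a-> v2
  v2 = a.(rec X. a.a.a.X) | -a-> v3
  v3 = rec X. a.a.a.X | -a-> v1
Coarsest stable partition (strong bisimilarity classes):
  B0 = {u0, u1, u2, v0, v1, v2, v3}
u0 ∈ B0, v0 ∈ B0 → same block

YES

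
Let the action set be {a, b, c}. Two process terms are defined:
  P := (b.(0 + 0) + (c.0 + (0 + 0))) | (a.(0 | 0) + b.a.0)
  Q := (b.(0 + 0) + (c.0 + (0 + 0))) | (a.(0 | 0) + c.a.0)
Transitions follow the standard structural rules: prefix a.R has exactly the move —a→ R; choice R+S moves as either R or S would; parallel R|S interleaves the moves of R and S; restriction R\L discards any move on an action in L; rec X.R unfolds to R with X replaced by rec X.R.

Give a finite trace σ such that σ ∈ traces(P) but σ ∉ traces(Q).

LTS(P): 12 reachable states
  u0 = (b.(0 + 0) + (c.0 + (0 + 0))) | (a.(0 | 0) + b.a.0) :: -a-> u1, -b-> u2, -b-> u3, -c-> u4
  u1 = (b.(0 + 0) + (c.0 + (0 + 0))) | (0 | 0) :: -b-> u5, -c-> u6
  u2 = (0 + 0) | (a.(0 | 0) + b.a.0) :: -a-> u5, -b-> u7
  u3 = (b.(0 + 0) + (c.0 + (0 + 0))) | a.0 :: -a-> u8, -b-> u7, -c-> u9
  u4 = 0 | (a.(0 | 0) + b.a.0) :: -a-> u6, -b-> u9
  u5 = (0 + 0) | (0 | 0) :: ·
  u6 = 0 | (0 | 0) :: ·
  u7 = (0 + 0) | a.0 :: -a-> u10
  u8 = (b.(0 + 0) + (c.0 + (0 + 0))) | 0 :: -b-> u10, -c-> u11
  u9 = 0 | a.0 :: -a-> u11
  u10 = (0 + 0) | 0 :: ·
  u11 = 0 | 0 :: ·
LTS(Q): 12 reachable states
  v0 = (b.(0 + 0) + (c.0 + (0 + 0))) | (a.(0 | 0) + c.a.0) :: -a-> v1, -b-> v2, -c-> v3, -c-> v4
  v1 = (b.(0 + 0) + (c.0 + (0 + 0))) | (0 | 0) :: -b-> v5, -c-> v6
  v2 = (0 + 0) | (a.(0 | 0) + c.a.0) :: -a-> v5, -c-> v7
  v3 = (b.(0 + 0) + (c.0 + (0 + 0))) | a.0 :: -a-> v8, -b-> v7, -c-> v9
  v4 = 0 | (a.(0 | 0) + c.a.0) :: -a-> v6, -c-> v9
  v5 = (0 + 0) | (0 | 0) :: ·
  v6 = 0 | (0 | 0) :: ·
  v7 = (0 + 0) | a.0 :: -a-> v10
  v8 = (b.(0 + 0) + (c.0 + (0 + 0))) | 0 :: -b-> v10, -c-> v11
  v9 = 0 | a.0 :: -a-> v11
  v10 = (0 + 0) | 0 :: ·
  v11 = 0 | 0 :: ·
Executing bb from P (initial set {u0}):
  step 1 (b): {u2, u3}
  step 2 (b): {u7}
  — P admits the full trace.
Executing bb from Q (initial set {v0}):
  step 1 (b): {v2}
  step 2 (b): ∅  — Q cannot continue

bb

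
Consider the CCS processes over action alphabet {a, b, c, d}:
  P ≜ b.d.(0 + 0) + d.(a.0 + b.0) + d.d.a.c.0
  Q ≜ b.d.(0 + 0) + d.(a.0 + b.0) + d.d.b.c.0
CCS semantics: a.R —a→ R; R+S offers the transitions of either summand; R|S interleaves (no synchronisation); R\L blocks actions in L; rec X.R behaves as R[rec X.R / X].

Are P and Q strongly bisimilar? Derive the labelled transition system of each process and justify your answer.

not bisimilar

P's transition system — 8 states:
  s0 = b.d.(0 + 0) + d.(a.0 + b.0) + d.d.a.c.0 | =b=> s1, =d=> s2, =d=> s3
  s1 = d.(0 + 0) | =d=> s4
  s2 = a.0 + b.0 | =a=> s5, =b=> s5
  s3 = d.a.c.0 | =d=> s6
  s4 = 0 + 0 | ·
  s5 = 0 | ·
  s6 = a.c.0 | =a=> s7
  s7 = c.0 | =c=> s5
Q's transition system — 8 states:
  t0 = b.d.(0 + 0) + d.(a.0 + b.0) + d.d.b.c.0 | =b=> t1, =d=> t2, =d=> t3
  t1 = d.(0 + 0) | =d=> t4
  t2 = a.0 + b.0 | =a=> t5, =b=> t5
  t3 = d.b.c.0 | =d=> t6
  t4 = 0 + 0 | ·
  t5 = 0 | ·
  t6 = b.c.0 | =b=> t7
  t7 = c.0 | =c=> t5
Coarsest stable partition (strong bisimilarity classes):
  B0 = {s0}
  B1 = {s3}
  B2 = {s6}
  B3 = {s7, t7}
  B4 = {s4, s5, t4, t5}
  B5 = {s2, t2}
  B6 = {s1, t1}
  B7 = {t0}
  B8 = {t3}
  B9 = {t6}
s0 ∈ B0, t0 ∈ B7 → different blocks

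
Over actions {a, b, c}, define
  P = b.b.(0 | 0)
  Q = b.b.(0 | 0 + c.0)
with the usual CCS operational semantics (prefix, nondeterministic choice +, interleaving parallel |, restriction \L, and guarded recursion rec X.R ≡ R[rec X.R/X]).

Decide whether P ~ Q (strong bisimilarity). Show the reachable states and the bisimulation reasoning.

NO

Reachable graph of P (3 states):
  m0 = b.b.(0 | 0) has moves ··b··> m1
  m1 = b.(0 | 0) has moves ··b··> m2
  m2 = 0 | 0 has moves (no moves)
Reachable graph of Q (4 states):
  n0 = b.b.(0 | 0 + c.0) has moves ··b··> n1
  n1 = b.(0 | 0 + c.0) has moves ··b··> n2
  n2 = 0 | 0 + c.0 has moves ··c··> n3
  n3 = 0 has moves (no moves)
Partition-refinement fixed point:
  B0 = {m0}
  B1 = {m1}
  B2 = {m2, n3}
  B3 = {n0}
  B4 = {n1}
  B5 = {n2}
m0 ∈ B0, n0 ∈ B3 → different blocks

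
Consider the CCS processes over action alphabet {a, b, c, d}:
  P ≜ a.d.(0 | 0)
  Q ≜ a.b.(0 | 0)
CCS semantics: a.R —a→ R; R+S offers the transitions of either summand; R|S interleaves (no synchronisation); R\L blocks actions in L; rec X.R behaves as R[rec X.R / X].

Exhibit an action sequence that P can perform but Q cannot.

ad

Reachable graph of P (3 states):
  p0 = a.d.(0 | 0) has moves -a-> p1
  p1 = d.(0 | 0) has moves -d-> p2
  p2 = 0 | 0 has moves ·
Reachable graph of Q (3 states):
  q0 = a.b.(0 | 0) has moves -a-> q1
  q1 = b.(0 | 0) has moves -b-> q2
  q2 = 0 | 0 has moves ·
Executing ad from P (initial set {p0}):
  after a @ step 1: {p1}
  after d @ step 2: {p2}
  — P admits the full trace.
Executing ad from Q (initial set {q0}):
  after a @ step 1: {q1}
  after d @ step 2: ∅  — Q cannot continue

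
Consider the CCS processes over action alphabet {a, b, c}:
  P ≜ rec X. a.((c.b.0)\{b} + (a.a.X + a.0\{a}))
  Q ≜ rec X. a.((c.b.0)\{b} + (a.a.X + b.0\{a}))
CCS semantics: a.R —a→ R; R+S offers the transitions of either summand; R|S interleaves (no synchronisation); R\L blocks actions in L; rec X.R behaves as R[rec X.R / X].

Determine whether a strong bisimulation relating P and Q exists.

LTS(P): 5 reachable states
  m0 = rec X. a.((c.b.0)\{b} + (a.a.X + a.0\{a})) :: =a=> m1
  m1 = (c.b.0)\{b} + (a.a.(rec X. a.((c.b.0)\{b} + (a.a.X + a.0\{a}))) + a.0\{a}) :: =a=> m2, =a=> m3, =c=> m4
  m2 = 0\{a} :: ∅
  m3 = a.(rec X. a.((c.b.0)\{b} + (a.a.X + a.0\{a}))) :: =a=> m0
  m4 = (b.0)\{b} :: ∅
LTS(Q): 5 reachable states
  n0 = rec X. a.((c.b.0)\{b} + (a.a.X + b.0\{a})) :: =a=> n1
  n1 = (c.b.0)\{b} + (a.a.(rec X. a.((c.b.0)\{b} + (a.a.X + b.0\{a}))) + b.0\{a}) :: =a=> n2, =b=> n3, =c=> n4
  n2 = a.(rec X. a.((c.b.0)\{b} + (a.a.X + b.0\{a}))) :: =a=> n0
  n3 = 0\{a} :: ∅
  n4 = (b.0)\{b} :: ∅
Bisimilarity quotient blocks:
  B0 = {m0}
  B1 = {m1}
  B2 = {m3}
  B3 = {m2, m4, n3, n4}
  B4 = {n0}
  B5 = {n1}
  B6 = {n2}
m0 ∈ B0, n0 ∈ B4 → different blocks

not bisimilar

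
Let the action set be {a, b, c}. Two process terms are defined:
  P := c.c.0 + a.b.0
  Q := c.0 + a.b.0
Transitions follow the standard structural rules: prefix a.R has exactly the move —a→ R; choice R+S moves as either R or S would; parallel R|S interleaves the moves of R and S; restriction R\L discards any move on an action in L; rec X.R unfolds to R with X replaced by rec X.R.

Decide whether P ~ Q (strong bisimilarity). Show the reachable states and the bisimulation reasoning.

Reachable graph of P (4 states):
  s0 = c.c.0 + a.b.0 → -a-> s1, -c-> s2
  s1 = b.0 → -b-> s3
  s2 = c.0 → -c-> s3
  s3 = 0 → (no moves)
Reachable graph of Q (3 states):
  t0 = c.0 + a.b.0 → -a-> t1, -c-> t2
  t1 = b.0 → -b-> t2
  t2 = 0 → (no moves)
Bisimilarity quotient blocks:
  B0 = {s0}
  B1 = {s1, t1}
  B2 = {s3, t2}
  B3 = {s2}
  B4 = {t0}
s0 ∈ B0, t0 ∈ B4 → different blocks

NO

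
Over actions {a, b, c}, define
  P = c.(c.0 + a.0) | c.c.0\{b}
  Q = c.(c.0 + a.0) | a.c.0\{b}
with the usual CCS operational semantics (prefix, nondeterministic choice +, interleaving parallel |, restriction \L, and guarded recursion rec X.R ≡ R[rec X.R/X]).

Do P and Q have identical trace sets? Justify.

P's transition system — 9 states:
  m0 = c.(c.0 + a.0) | c.c.0\{b} :: —c→ m1, —c→ m2
  m1 = (c.0 + a.0) | c.c.0\{b} :: —a→ m3, —c→ m3, —c→ m4
  m2 = c.(c.0 + a.0) | c.0\{b} :: —c→ m4, —c→ m5
  m3 = 0 | c.c.0\{b} :: —c→ m6
  m4 = (c.0 + a.0) | c.0\{b} :: —a→ m6, —c→ m6, —c→ m7
  m5 = c.(c.0 + a.0) | 0\{b} :: —c→ m7
  m6 = 0 | c.0\{b} :: —c→ m8
  m7 = (c.0 + a.0) | 0\{b} :: —a→ m8, —c→ m8
  m8 = 0 | 0\{b} :: ·
Q's transition system — 9 states:
  n0 = c.(c.0 + a.0) | a.c.0\{b} :: —a→ n1, —c→ n2
  n1 = c.(c.0 + a.0) | c.0\{b} :: —c→ n3, —c→ n4
  n2 = (c.0 + a.0) | a.c.0\{b} :: —a→ n3, —a→ n5, —c→ n5
  n3 = (c.0 + a.0) | c.0\{b} :: —a→ n6, —c→ n6, —c→ n7
  n4 = c.(c.0 + a.0) | 0\{b} :: —c→ n7
  n5 = 0 | a.c.0\{b} :: —a→ n6
  n6 = 0 | c.0\{b} :: —c→ n8
  n7 = (c.0 + a.0) | 0\{b} :: —a→ n8, —c→ n8
  n8 = 0 | 0\{b} :: ·
Run σ = ⟨ccc⟩ on P: start {m0}
  after c @ step 1: {m1, m2}
  after c @ step 2: {m3, m4, m5}
  after c @ step 3: {m6, m7}
  — P admits the full trace.
Run σ = ⟨ccc⟩ on Q: start {n0}
  after c @ step 1: {n2}
  after c @ step 2: {n5}
  after c @ step 3: ∅ (Q stuck)

traces(P) ≠ traces(Q) — witness ⟨ccc⟩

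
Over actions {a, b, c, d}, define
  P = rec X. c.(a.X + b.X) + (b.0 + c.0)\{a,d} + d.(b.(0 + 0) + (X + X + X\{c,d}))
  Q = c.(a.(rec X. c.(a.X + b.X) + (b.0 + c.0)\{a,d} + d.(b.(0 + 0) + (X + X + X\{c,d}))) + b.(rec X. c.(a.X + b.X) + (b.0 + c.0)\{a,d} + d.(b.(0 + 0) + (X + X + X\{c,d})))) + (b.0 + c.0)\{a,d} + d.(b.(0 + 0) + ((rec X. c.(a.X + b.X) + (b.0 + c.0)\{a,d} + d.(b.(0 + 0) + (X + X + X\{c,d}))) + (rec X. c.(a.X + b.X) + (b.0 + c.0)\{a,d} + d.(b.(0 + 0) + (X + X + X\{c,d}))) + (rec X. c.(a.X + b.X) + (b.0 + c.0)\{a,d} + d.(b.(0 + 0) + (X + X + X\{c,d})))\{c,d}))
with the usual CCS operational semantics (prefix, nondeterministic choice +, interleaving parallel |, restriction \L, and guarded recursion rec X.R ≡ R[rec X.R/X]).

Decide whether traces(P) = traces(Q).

P's transition system — 6 states:
  u0 = rec X. c.(a.X + b.X) + (b.0 + c.0)\{a,d} + d.(b.(0 + 0) + (X + X + X\{c,d})) → =b=> u1, =c=> u1, =c=> u2, =d=> u3
  u1 = 0\{a,d} → deadlocked
  u2 = a.(rec X. c.(a.X + b.X) + (b.0 + c.0)\{a,d} + d.(b.(0 + 0) + (X + X + X\{c,d}))) + b.(rec X. c.(a.X + b.X) + (b.0 + c.0)\{a,d} + d.(b.(0 + 0) + (X + X + X\{c,d}))) → =a=> u0, =b=> u0
  u3 = b.(0 + 0) + ((rec X. c.(a.X + b.X) + (b.0 + c.0)\{a,d} + d.(b.(0 + 0) + (X + X + X\{c,d}))) + (rec X. c.(a.X + b.X) + (b.0 + c.0)\{a,d} + d.(b.(0 + 0) + (X + X + X\{c,d}))) + (rec X. c.(a.X + b.X) + (b.0 + c.0)\{a,d} + d.(b.(0 + 0) + (X + X + X\{c,d})))\{c,d}) → =b=> u1, =b=> u4, =b=> u5, =c=> u1, =c=> u2, =d=> u3
  u4 = 0 + 0 → deadlocked
  u5 = 0\{a,d}\{c,d} → deadlocked
Q's transition system — 7 states:
  v0 = c.(a.(rec X. c.(a.X + b.X) + (b.0 + c.0)\{a,d} + d.(b.(0 + 0) + (X + X + X\{c,d}))) + b.(rec X. c.(a.X + b.X) + (b.0 + c.0)\{a,d} + d.(b.(0 + 0) + (X + X + X\{c,d})))) + (b.0 + c.0)\{a,d} + d.(b.(0 + 0) + ((rec X. c.(a.X + b.X) + (b.0 + c.0)\{a,d} + d.(b.(0 + 0) + (X + X + X\{c,d}))) + (rec X. c.(a.X + b.X) + (b.0 + c.0)\{a,d} + d.(b.(0 + 0) + (X + X + X\{c,d}))) + (rec X. c.(a.X + b.X) + (b.0 + c.0)\{a,d} + d.(b.(0 + 0) + (X + X + X\{c,d})))\{c,d})) → =b=> v1, =c=> v1, =c=> v2, =d=> v3
  v1 = 0\{a,d} → deadlocked
  v2 = a.(rec X. c.(a.X + b.X) + (b.0 + c.0)\{a,d} + d.(b.(0 + 0) + (X + X + X\{c,d}))) + b.(rec X. c.(a.X + b.X) + (b.0 + c.0)\{a,d} + d.(b.(0 + 0) + (X + X + X\{c,d}))) → =a=> v4, =b=> v4
  v3 = b.(0 + 0) + ((rec X. c.(a.X + b.X) + (b.0 + c.0)\{a,d} + d.(b.(0 + 0) + (X + X + X\{c,d}))) + (rec X. c.(a.X + b.X) + (b.0 + c.0)\{a,d} + d.(b.(0 + 0) + (X + X + X\{c,d}))) + (rec X. c.(a.X + b.X) + (b.0 + c.0)\{a,d} + d.(b.(0 + 0) + (X + X + X\{c,d})))\{c,d}) → =b=> v1, =b=> v5, =b=> v6, =c=> v1, =c=> v2, =d=> v3
  v4 = rec X. c.(a.X + b.X) + (b.0 + c.0)\{a,d} + d.(b.(0 + 0) + (X + X + X\{c,d})) → =b=> v1, =c=> v1, =c=> v2, =d=> v3
  v5 = 0 + 0 → deadlocked
  v6 = 0\{a,d}\{c,d} → deadlocked
Coarsest stable partition (strong bisimilarity classes):
  B0 = {u0, u3, v0, v3, v4}
  B1 = {u1, u4, u5, v1, v5, v6}
  B2 = {u2, v2}
u0 ∈ B0, v0 ∈ B0 → same block
Bisimilar ⇒ trace-equivalent.

YES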